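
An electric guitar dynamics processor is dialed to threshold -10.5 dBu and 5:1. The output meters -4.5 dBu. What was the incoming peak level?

The compressed level sits -4.5 − (-10.5) = 6 dB over threshold.
Before 5:1 compression the overshoot was 6 × 5 = 30 dB, so input = -10.5 + 30 = 19.5 dBu.

19.5 dBu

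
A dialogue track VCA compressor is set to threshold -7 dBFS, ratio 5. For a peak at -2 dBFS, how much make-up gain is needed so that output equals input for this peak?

4 dB

The peak compresses to -7 + 5/5 = -6 dBFS.
To reach -2 dBFS requires -2 − (-6) = 4 dB of make-up.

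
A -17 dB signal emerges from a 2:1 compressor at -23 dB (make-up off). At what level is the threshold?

-29 dB

Gain reduction = -17 − (-23) = 6 dB; output overshoot = GR / (R − 1) = 6 / 1 = 6 dB.
Threshold = output − output overshoot = -23 − 6 = -29 dB.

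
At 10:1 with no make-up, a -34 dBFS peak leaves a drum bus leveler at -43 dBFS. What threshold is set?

Input is 10 dB above T (since output overshoot × R = input overshoot: (-43 − T)·10 = -34 − T gives T = -44 dBFS).
Check: -44 + (-34 − (-44))/10 = -44 + 1 = -43 dBFS. ✓

-44 dBFS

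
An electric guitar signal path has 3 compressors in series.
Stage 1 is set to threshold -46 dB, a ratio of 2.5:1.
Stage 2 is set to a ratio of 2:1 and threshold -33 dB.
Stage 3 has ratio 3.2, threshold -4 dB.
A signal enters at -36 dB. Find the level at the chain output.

-42 dB

Stage 1: overshoot 10 dB → 10/2.5 = 4 dB → -42 dB.
Stage 2: -42 dB ≤ -33 dB, so stage 2 doesn't engage; output -42 dB.
Stage 3: -42 dB is at or below the -4 dB threshold — no compression; output -42 dB.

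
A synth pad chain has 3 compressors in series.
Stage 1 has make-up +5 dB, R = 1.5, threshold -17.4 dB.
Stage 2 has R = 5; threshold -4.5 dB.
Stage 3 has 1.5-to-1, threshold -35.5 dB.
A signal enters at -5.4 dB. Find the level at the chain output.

-14.82 dB

Stage 1: overshoot 12 dB → 12/1.5 = 8 dB → -9.4 dB; +5 dB make-up → -4.4 dB.
Stage 2: 0.1 dB above -4.5 dB, reduced 5:1 to 0.02 dB above → -4.48 dB.
Stage 3: 31.02 dB above -35.5 dB, reduced 1.5:1 to 20.68 dB above → -14.82 dB.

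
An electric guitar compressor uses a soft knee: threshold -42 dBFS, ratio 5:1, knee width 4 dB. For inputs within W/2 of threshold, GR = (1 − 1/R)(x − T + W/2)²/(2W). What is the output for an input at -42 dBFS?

-42.4 dBFS

x − T + W/2 = -42 − (-42) + 2 = 2.
GR = (1 − 1/5) × 2² / 8 = 0.8 × 4 / 8 = 0.4 dB.
Output = -42 − 0.4 = -42.4 dBFS.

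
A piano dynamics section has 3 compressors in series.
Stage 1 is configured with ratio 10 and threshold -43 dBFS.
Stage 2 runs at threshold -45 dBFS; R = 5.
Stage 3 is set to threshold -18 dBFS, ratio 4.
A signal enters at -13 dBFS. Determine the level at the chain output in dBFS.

-44 dBFS

Stage 1: 30 dB above -43 dBFS, reduced 10:1 to 3 dB above → -40 dBFS.
Stage 2: overshoot 5 dB → 5/5 = 1 dB → -44 dBFS.
Stage 3: below threshold (-44 ≤ -18); passes unchanged; output -44 dBFS.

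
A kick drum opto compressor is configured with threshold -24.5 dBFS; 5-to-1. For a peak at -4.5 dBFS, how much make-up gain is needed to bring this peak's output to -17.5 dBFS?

Without make-up, output = threshold + overshoot/5 = -24.5 + 4 = -20.5 dBFS.
Gap to target: 3 dB.

3 dB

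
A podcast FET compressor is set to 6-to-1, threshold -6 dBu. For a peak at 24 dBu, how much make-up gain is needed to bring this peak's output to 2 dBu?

Without make-up, output = threshold + overshoot/6 = -6 + 5 = -1 dBu.
Gap to target: 3 dB.

3 dB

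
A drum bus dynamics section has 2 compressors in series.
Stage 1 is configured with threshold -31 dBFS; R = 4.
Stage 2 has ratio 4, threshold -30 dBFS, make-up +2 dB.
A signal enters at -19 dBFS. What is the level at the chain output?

Stage 1: overshoot 12 dB → 12/4 = 3 dB → -28 dBFS.
Stage 2: -28 dBFS is 2 dB over -30 dBFS; at 4:1 that becomes 0.5 dB over, giving -29.5 dBFS; +2 dB make-up → -27.5 dBFS.

-27.5 dBFS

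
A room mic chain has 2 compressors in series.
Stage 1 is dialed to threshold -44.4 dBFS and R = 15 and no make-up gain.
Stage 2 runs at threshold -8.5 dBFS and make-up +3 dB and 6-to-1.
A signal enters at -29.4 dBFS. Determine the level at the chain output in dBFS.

-40.4 dBFS

Stage 1: overshoot 15 dB → 15/15 = 1 dB → -43.4 dBFS.
Stage 2: -43.4 dBFS ≤ -8.5 dBFS, so stage 2 doesn't engage; make-up brings it to -40.4 dBFS.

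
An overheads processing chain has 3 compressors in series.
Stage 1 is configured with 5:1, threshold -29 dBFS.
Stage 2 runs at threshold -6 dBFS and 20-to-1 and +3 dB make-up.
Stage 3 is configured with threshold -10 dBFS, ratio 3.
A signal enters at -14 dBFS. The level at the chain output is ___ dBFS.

Stage 1: overshoot 15 dB → 15/5 = 3 dB → -26 dBFS.
Stage 2: -26 dBFS is at or below the -6 dBFS threshold — no compression; make-up brings it to -23 dBFS.
Stage 3: -23 dBFS is at or below the -10 dBFS threshold — no compression; output -23 dBFS.

-23 dBFS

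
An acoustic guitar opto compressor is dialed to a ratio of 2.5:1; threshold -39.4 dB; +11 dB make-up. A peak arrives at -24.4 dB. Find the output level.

-22.4 dB

Overshoot: -24.4 − (-39.4) = 15 dB.
2.5:1 compression reduces that to 15/2.5 = 6 dB over.
So the level is -39.4 + 6 = -33.4 dB; make-up adds 11 dB, giving -22.4 dB.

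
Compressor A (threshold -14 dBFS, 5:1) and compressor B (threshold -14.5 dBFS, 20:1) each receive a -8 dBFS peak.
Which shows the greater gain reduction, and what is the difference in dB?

B, by 1.375 dB

A: 6 dB over, compressed to 1.2 dB over, so 4.8 dB of GR.
B: 6.5 dB over, compressed to 0.325 dB over, so 6.175 dB of GR.
B reduces 1.375 dB more.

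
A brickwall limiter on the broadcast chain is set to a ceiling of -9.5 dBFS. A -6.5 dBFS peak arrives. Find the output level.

A brickwall limiter is an ∞:1 compressor: any input above the ceiling is clamped to -9.5 dBFS.

-9.5 dBFS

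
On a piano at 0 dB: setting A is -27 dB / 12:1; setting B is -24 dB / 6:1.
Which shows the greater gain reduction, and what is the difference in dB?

A, by 4.75 dB

A: 27 dB over, compressed to 2.25 dB over, so 24.75 dB of GR.
B: 24 dB over, compressed to 4 dB over, so 20 dB of GR.
Difference: 4.75 dB in favour of A.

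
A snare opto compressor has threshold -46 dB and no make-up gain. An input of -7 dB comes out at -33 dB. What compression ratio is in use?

3:1

Input overshoot = -7 − (-46) = 39 dB; output overshoot = -33 − (-46) = 13 dB.
Ratio = 39 / 13 = 3.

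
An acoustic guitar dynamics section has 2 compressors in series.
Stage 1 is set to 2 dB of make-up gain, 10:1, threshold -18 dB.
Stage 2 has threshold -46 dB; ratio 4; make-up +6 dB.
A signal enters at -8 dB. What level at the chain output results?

Stage 1: overshoot 10 dB → 10/10 = 1 dB → -17 dB; +2 dB make-up → -15 dB.
Stage 2: 31 dB above -46 dB, reduced 4:1 to 7.75 dB above → -38.25 dB; +6 dB make-up → -32.25 dB.

-32.25 dB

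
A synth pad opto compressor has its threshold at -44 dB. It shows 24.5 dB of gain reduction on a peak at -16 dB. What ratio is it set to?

8:1

Input overshoot = -16 − (-44) = 28 dB.
Output overshoot = 28 − 24.5 = 3.5 dB.
Ratio = input overshoot / output overshoot = 28 / 3.5 = 8.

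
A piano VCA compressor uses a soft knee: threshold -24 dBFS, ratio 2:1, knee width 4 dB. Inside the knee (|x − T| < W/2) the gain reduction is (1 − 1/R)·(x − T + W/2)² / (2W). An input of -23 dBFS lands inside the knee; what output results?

x − T + W/2 = -23 − (-24) + 2 = 3.
GR = (1 − 1/2) × 3² / 8 = 0.5 × 9 / 8 = 0.5625 dB.
Output = -23 − 0.5625 = -23.5625 dBFS.

-23.5625 dBFS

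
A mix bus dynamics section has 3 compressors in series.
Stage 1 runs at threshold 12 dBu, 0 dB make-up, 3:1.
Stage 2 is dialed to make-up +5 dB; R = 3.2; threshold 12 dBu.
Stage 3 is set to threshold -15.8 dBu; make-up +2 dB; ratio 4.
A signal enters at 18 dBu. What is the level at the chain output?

-5.44375 dBu

Stage 1: 6 dB above 12 dBu, reduced 3:1 to 2 dB above → 14 dBu.
Stage 2: overshoot 2 dB → 2/3.2 = 0.625 dB → 12.625 dBu; +5 dB make-up → 17.625 dBu.
Stage 3: overshoot 33.425 dB → 33.425/4 = 8.35625 dB → -7.44375 dBu; +2 dB make-up → -5.44375 dBu.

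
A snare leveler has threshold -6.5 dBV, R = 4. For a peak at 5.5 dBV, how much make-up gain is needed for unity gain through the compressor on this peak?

9 dB

Without make-up, output = threshold + overshoot/4 = -6.5 + 3 = -3.5 dBV.
Gap to target: 9 dB.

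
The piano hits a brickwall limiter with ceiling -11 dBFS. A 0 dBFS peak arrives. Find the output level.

A brickwall limiter is an ∞:1 compressor: any input above the ceiling is clamped to -11 dBFS.

-11 dBFS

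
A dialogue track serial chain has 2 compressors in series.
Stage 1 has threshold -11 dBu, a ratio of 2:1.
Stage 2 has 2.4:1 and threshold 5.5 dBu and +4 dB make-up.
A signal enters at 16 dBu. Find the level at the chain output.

Stage 1: 27 dB above -11 dBu, reduced 2:1 to 13.5 dB above → 2.5 dBu.
Stage 2: 2.5 dBu ≤ 5.5 dBu, so stage 2 doesn't engage; make-up brings it to 6.5 dBu.

6.5 dBu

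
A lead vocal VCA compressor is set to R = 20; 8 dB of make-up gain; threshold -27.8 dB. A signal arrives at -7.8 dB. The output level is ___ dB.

-7.8 dB sits 20 dB over threshold.
20:1 compression reduces that to 20/20 = 1 dB over.
So the level is -27.8 + 1 = -26.8 dB; make-up adds 8 dB, giving -18.8 dB.

-18.8 dB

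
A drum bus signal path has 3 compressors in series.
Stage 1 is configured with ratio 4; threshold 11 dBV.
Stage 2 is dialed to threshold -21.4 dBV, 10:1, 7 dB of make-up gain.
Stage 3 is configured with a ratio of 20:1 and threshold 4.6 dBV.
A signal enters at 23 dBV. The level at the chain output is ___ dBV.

-10.86 dBV

Stage 1: 12 dB above 11 dBV, reduced 4:1 to 3 dB above → 14 dBV.
Stage 2: 14 dBV is 35.4 dB over -21.4 dBV; at 10:1 that becomes 3.54 dB over, giving -17.86 dBV; +7 dB make-up → -10.86 dBV.
Stage 3: below threshold (-10.86 ≤ 4.6); passes unchanged; output -10.86 dBV.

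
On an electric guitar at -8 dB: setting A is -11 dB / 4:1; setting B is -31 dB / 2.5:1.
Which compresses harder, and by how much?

A: 3 dB over, compressed to 0.75 dB over, so 2.25 dB of GR.
B: 23 dB over, compressed to 9.2 dB over, so 13.8 dB of GR.
Difference: 11.55 dB in favour of B.

B, by 11.55 dB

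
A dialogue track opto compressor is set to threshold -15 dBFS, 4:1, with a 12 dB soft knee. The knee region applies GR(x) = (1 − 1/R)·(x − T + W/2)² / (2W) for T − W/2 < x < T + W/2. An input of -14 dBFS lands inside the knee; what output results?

-15.53125 dBFS

x − T + W/2 = -14 − (-15) + 6 = 7.
GR = (1 − 1/4) × 7² / 24 = 0.75 × 49 / 24 = 1.53125 dB.
Output = -14 − 1.53125 = -15.53125 dBFS.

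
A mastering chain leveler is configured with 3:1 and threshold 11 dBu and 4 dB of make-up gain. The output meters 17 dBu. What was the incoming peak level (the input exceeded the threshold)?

Before make-up, the level was 17 − 4 = 13 dBu.
The compressed level sits 13 − 11 = 2 dB over threshold.
Input overshoot = R × output overshoot = 6 dB → input = 11 + 6 = 17 dBu.

17 dBu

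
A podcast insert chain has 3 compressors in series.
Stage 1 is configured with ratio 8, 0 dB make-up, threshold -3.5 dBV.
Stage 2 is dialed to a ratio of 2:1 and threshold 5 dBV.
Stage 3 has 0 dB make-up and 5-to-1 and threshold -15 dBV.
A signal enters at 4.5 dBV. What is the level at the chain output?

Stage 1: 8 dB above -3.5 dBV, reduced 8:1 to 1 dB above → -2.5 dBV.
Stage 2: -2.5 dBV ≤ 5 dBV, so stage 2 doesn't engage; output -2.5 dBV.
Stage 3: 12.5 dB above -15 dBV, reduced 5:1 to 2.5 dB above → -12.5 dBV.

-12.5 dBV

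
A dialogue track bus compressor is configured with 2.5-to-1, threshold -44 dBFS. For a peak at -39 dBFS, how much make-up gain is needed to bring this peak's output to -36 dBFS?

The peak compresses to -44 + 5/2.5 = -42 dBFS.
To reach -36 dBFS requires -36 − (-42) = 6 dB of make-up.

6 dB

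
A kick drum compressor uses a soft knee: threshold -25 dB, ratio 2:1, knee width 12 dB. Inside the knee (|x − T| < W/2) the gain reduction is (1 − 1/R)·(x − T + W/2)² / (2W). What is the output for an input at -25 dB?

-25.75 dB

x − T + W/2 = -25 − (-25) + 6 = 6.
GR = (1 − 1/2) × 6² / 24 = 0.5 × 36 / 24 = 0.75 dB.
Output = -25 − 0.75 = -25.75 dB.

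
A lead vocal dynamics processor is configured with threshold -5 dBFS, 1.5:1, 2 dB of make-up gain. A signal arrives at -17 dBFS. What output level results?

-17 dBFS is 12 dB below the -5 dBFS threshold, so no gain reduction is applied.
Make-up gain adds 2 dB: -17 + 2 = -15 dBFS.

-15 dBFS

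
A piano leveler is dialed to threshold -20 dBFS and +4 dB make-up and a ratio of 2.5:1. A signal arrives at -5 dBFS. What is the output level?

-10 dBFS

The input is 15 dB above the -20 dBFS threshold.
At 2.5:1 the overshoot is divided by 2.5, leaving 6 dB above threshold.
That puts the output at -14 dBFS; make-up adds 4 dB, giving -10 dBFS.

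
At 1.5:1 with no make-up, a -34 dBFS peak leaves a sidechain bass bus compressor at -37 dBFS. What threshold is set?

-43 dBFS

Input is 9 dB above T (since output overshoot × R = input overshoot: (-37 − T)·1.5 = -34 − T gives T = -43 dBFS).
Check: -43 + (-34 − (-43))/1.5 = -43 + 6 = -37 dBFS. ✓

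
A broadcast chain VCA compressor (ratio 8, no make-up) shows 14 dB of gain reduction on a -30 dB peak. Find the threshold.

-46 dB

Gain reduction = -30 − (-44) = 14 dB; output overshoot = GR / (R − 1) = 14 / 7 = 2 dB.
Threshold = output − output overshoot = -44 − 2 = -46 dB.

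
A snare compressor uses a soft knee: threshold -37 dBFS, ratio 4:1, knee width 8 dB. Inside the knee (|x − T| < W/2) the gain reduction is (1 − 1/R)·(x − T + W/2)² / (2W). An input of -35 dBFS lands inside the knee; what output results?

-36.6875 dBFS

x − T + W/2 = -35 − (-37) + 4 = 6.
GR = (1 − 1/4) × 6² / 16 = 0.75 × 36 / 16 = 1.6875 dB.
Output = -35 − 1.6875 = -36.6875 dBFS.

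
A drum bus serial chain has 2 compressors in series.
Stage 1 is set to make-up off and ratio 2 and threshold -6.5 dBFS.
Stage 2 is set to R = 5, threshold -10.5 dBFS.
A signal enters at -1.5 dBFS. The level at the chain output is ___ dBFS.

Stage 1: overshoot 5 dB → 5/2 = 2.5 dB → -4 dBFS.
Stage 2: overshoot 6.5 dB → 6.5/5 = 1.3 dB → -9.2 dBFS.

-9.2 dBFS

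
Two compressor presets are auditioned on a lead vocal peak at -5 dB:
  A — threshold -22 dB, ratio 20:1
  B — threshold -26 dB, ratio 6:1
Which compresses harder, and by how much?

A: overshoot 17 dB → output overshoot 0.85 dB → GR 16.15 dB.
B: overshoot 21 dB → output overshoot 3.5 dB → GR 17.5 dB.
Difference: 1.35 dB in favour of B.

B, by 1.35 dB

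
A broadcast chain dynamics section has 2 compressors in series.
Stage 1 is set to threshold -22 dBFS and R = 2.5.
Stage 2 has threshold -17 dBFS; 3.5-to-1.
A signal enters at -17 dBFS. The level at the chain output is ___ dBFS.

-20 dBFS

Stage 1: -17 dBFS is 5 dB over -22 dBFS; at 2.5:1 that becomes 2 dB over, giving -20 dBFS.
Stage 2: -20 dBFS is at or below the -17 dBFS threshold — no compression; output -20 dBFS.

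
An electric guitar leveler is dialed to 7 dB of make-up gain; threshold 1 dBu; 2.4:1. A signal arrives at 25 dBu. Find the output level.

25 dBu sits 24 dB over threshold.
2.4:1 compression reduces that to 24/2.4 = 10 dB over.
That puts the output at 11 dBu; make-up adds 7 dB, giving 18 dBu.

18 dBu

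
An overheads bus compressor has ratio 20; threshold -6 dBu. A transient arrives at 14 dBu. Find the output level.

-5 dBu

14 dBu sits 20 dB over threshold.
At 20:1 the overshoot is divided by 20, leaving 1 dB above threshold.
So the level is -6 + 1 = -5 dBu.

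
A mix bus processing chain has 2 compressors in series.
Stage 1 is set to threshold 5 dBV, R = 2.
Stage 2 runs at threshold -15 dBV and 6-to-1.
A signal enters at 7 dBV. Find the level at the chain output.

-11.5 dBV

Stage 1: overshoot 2 dB → 2/2 = 1 dB → 6 dBV.
Stage 2: 21 dB above -15 dBV, reduced 6:1 to 3.5 dB above → -11.5 dBV.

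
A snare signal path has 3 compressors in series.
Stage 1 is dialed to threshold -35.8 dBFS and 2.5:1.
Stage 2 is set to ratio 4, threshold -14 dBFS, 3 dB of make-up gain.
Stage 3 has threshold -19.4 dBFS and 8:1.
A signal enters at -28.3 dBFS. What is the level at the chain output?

-29.8 dBFS

Stage 1: -28.3 dBFS is 7.5 dB over -35.8 dBFS; at 2.5:1 that becomes 3 dB over, giving -32.8 dBFS.
Stage 2: -32.8 dBFS ≤ -14 dBFS, so stage 2 doesn't engage; make-up brings it to -29.8 dBFS.
Stage 3: -29.8 dBFS is at or below the -19.4 dBFS threshold — no compression; output -29.8 dBFS.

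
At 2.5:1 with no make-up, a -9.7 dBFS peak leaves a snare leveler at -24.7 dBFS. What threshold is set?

-34.7 dBFS

Input is 25 dB above T (since output overshoot × R = input overshoot: (-24.7 − T)·2.5 = -9.7 − T gives T = -34.7 dBFS).
Check: -34.7 + (-9.7 − (-34.7))/2.5 = -34.7 + 10 = -24.7 dBFS. ✓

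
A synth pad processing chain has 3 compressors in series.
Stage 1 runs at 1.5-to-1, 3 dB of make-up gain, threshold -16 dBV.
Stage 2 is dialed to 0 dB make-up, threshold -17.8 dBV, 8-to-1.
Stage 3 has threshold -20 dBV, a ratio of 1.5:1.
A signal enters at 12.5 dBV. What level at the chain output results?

Stage 1: 28.5 dB above -16 dBV, reduced 1.5:1 to 19 dB above → 3 dBV; +3 dB make-up → 6 dBV.
Stage 2: overshoot 23.8 dB → 23.8/8 = 2.975 dB → -14.825 dBV.
Stage 3: 5.175 dB above -20 dBV, reduced 1.5:1 to 3.45 dB above → -16.55 dBV.

-16.55 dBV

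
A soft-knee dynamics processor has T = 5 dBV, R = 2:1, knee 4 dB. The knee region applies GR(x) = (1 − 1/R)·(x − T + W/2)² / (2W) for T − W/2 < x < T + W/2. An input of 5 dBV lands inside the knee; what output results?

4.75 dBV

x − T + W/2 = 5 − 5 + 2 = 2.
GR = (1 − 1/2) × 2² / 8 = 0.5 × 4 / 8 = 0.25 dB.
Output = 5 − 0.25 = 4.75 dBV.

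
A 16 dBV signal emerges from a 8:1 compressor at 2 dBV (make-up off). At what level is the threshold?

0 dBV

Gain reduction = 16 − 2 = 14 dB; output overshoot = GR / (R − 1) = 14 / 7 = 2 dB.
Threshold = output − output overshoot = 2 − 2 = 0 dBV.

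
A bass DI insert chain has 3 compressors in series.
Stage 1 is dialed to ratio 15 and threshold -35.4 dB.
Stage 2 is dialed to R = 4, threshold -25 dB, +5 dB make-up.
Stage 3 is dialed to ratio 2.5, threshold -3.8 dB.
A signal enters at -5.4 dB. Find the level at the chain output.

-28.4 dB

Stage 1: overshoot 30 dB → 30/15 = 2 dB → -33.4 dB.
Stage 2: -33.4 dB is at or below the -25 dB threshold — no compression; make-up brings it to -28.4 dB.
Stage 3: -28.4 dB ≤ -3.8 dB, so stage 3 doesn't engage; output -28.4 dB.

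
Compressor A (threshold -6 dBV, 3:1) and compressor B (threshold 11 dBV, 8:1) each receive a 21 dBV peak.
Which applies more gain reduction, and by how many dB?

A: GR = 27 − 27/3 = 18 dB.
B: GR = 10 − 10/8 = 8.75 dB.
Difference: 9.25 dB in favour of A.

A, by 9.25 dB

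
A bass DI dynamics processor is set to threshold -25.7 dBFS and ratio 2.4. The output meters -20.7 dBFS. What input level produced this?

-13.7 dBFS

The compressed level sits -20.7 − (-25.7) = 5 dB over threshold.
Before 2.4:1 compression the overshoot was 5 × 2.4 = 12 dB, so input = -25.7 + 12 = -13.7 dBFS.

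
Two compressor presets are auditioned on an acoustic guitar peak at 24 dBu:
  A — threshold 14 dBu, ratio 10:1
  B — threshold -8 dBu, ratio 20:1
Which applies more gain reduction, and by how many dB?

A: overshoot 10 dB → output overshoot 1 dB → GR 9 dB.
B: overshoot 32 dB → output overshoot 1.6 dB → GR 30.4 dB.
B applies 21.4 dB more gain reduction.

B, by 21.4 dB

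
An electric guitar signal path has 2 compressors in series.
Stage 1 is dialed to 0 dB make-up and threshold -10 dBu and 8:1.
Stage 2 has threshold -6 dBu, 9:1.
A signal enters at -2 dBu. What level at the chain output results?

-9 dBu

Stage 1: -2 dBu is 8 dB over -10 dBu; at 8:1 that becomes 1 dB over, giving -9 dBu.
Stage 2: -9 dBu is at or below the -6 dBu threshold — no compression; output -9 dBu.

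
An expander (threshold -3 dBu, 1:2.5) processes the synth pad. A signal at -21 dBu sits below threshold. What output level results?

Undershoot = (-3) − (-21) = 18 dB.
At 1:2.5, that expands to 45 dB under threshold.
Output = -3 − 45 = -48 dBu.

-48 dBu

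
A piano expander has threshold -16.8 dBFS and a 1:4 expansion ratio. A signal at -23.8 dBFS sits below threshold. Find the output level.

Undershoot = (-16.8) − (-23.8) = 7 dB.
At 1:4, that expands to 28 dB under threshold.
Output = -16.8 − 28 = -44.8 dBFS.

-44.8 dBFS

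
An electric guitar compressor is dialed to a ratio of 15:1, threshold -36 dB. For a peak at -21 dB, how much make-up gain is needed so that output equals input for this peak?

Overshoot 15 dB → 15/15 = 1 dB after compression, so the compressed level is -36 + 1 = -35 dB.
Make-up = target − compressed = -21 − (-35) = 14 dB.

14 dB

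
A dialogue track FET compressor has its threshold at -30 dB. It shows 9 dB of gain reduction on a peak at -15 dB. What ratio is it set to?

2.5:1

Input overshoot = -15 − (-30) = 15 dB.
Output overshoot = 15 − 9 = 6 dB.
Ratio = input overshoot / output overshoot = 15 / 6 = 2.5.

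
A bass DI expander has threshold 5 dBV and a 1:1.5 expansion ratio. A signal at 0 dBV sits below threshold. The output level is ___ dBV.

-2.5 dBV

The input is 5 dB below the 5 dBV threshold.
A 1:1.5 expander multiplies undershoot by 1.5: 5 × 1.5 = 7.5 dB below threshold.
Output = 5 − 7.5 = -2.5 dBV.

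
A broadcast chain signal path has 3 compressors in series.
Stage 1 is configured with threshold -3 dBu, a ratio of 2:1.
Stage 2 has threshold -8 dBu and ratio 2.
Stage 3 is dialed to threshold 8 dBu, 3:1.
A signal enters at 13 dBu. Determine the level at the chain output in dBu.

Stage 1: 13 dBu is 16 dB over -3 dBu; at 2:1 that becomes 8 dB over, giving 5 dBu.
Stage 2: 5 dBu is 13 dB over -8 dBu; at 2:1 that becomes 6.5 dB over, giving -1.5 dBu.
Stage 3: -1.5 dBu is at or below the 8 dBu threshold — no compression; output -1.5 dBu.

-1.5 dBu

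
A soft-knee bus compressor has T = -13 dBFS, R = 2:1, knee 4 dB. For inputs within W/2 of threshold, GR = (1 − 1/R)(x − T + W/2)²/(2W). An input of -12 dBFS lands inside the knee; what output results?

x − T + W/2 = -12 − (-13) + 2 = 3.
GR = (1 − 1/2) × 3² / 8 = 0.5 × 9 / 8 = 0.5625 dB.
Output = -12 − 0.5625 = -12.5625 dBFS.

-12.5625 dBFS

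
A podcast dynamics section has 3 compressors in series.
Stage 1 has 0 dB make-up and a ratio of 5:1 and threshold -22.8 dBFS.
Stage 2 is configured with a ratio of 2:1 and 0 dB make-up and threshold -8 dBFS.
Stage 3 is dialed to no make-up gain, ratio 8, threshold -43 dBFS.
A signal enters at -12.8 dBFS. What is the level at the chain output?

-40.225 dBFS

Stage 1: -12.8 dBFS is 10 dB over -22.8 dBFS; at 5:1 that becomes 2 dB over, giving -20.8 dBFS.
Stage 2: below threshold (-20.8 ≤ -8); passes unchanged; output -20.8 dBFS.
Stage 3: -20.8 dBFS is 22.2 dB over -43 dBFS; at 8:1 that becomes 2.775 dB over, giving -40.225 dBFS.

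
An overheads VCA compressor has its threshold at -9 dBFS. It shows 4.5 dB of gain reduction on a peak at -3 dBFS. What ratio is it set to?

4:1

Input overshoot = -3 − (-9) = 6 dB.
Output overshoot = 6 − 4.5 = 1.5 dB.
Ratio = input overshoot / output overshoot = 6 / 1.5 = 4.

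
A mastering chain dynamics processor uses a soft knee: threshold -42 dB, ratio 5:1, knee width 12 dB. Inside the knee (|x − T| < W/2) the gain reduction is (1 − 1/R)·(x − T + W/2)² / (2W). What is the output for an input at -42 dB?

x − T + W/2 = -42 − (-42) + 6 = 6.
GR = (1 − 1/5) × 6² / 24 = 0.8 × 36 / 24 = 1.2 dB.
Output = -42 − 1.2 = -43.2 dB.

-43.2 dB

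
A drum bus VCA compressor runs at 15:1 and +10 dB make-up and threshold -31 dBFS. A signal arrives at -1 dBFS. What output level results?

The input is 30 dB above the -31 dBFS threshold.
The 30 dB excess becomes 2 dB after 15:1 reduction.
Output = -31 + 2 = -29 dBFS; make-up adds 10 dB, giving -19 dBFS.

-19 dBFS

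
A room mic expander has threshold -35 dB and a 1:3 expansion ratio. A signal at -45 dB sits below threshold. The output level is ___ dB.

Undershoot = (-35) − (-45) = 10 dB.
At 1:3, that expands to 30 dB under threshold.
Output = -35 − 30 = -65 dB.

-65 dB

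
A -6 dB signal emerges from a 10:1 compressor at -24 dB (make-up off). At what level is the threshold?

Input is 20 dB above T (since output overshoot × R = input overshoot: (-24 − T)·10 = -6 − T gives T = -26 dB).
Check: -26 + (-6 − (-26))/10 = -26 + 2 = -24 dB. ✓

-26 dB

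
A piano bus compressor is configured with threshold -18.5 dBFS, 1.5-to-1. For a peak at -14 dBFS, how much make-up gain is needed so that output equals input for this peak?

Overshoot 4.5 dB → 4.5/1.5 = 3 dB after compression, so the compressed level is -18.5 + 3 = -15.5 dBFS.
Make-up = target − compressed = -14 − (-15.5) = 1.5 dB.

1.5 dB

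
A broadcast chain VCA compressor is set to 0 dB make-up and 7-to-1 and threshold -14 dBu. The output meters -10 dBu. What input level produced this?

The compressed level sits -10 − (-14) = 4 dB over threshold.
Undo the ratio: input overshoot = 4 × 7 = 28 dB, giving input = 14 dBu.

14 dBu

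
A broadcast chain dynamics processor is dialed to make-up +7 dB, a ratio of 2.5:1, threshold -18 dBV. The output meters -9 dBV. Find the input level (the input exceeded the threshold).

Before make-up, the level was -9 − 7 = -16 dBV.
Post-compression overshoot = -16 − (-18) = 2 dB.
Input overshoot = R × output overshoot = 5 dB → input = -18 + 5 = -13 dBV.

-13 dBV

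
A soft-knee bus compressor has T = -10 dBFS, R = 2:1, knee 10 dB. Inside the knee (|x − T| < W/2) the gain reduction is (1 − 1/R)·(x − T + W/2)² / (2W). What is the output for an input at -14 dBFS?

x − T + W/2 = -14 − (-10) + 5 = 1.
GR = (1 − 1/2) × 1² / 20 = 0.5 × 1 / 20 = 0.025 dB.
Output = -14 − 0.025 = -14.025 dBFS.

-14.025 dBFS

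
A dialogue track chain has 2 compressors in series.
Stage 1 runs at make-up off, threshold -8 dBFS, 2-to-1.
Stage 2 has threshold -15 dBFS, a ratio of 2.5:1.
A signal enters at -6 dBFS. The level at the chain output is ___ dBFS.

Stage 1: -6 dBFS is 2 dB over -8 dBFS; at 2:1 that becomes 1 dB over, giving -7 dBFS.
Stage 2: overshoot 8 dB → 8/2.5 = 3.2 dB → -11.8 dBFS.

-11.8 dBFS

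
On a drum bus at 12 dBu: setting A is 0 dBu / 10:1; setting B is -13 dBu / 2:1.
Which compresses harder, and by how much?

A: GR = 12 − 12/10 = 10.8 dB.
B: GR = 25 − 25/2 = 12.5 dB.
Difference: 1.7 dB in favour of B.

B, by 1.7 dB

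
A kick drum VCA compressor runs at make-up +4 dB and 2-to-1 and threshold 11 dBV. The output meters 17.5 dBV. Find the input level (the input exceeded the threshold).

Before make-up, the level was 17.5 − 4 = 13.5 dBV.
The compressed level sits 13.5 − 11 = 2.5 dB over threshold.
Undo the ratio: input overshoot = 2.5 × 2 = 5 dB, giving input = 16 dBV.

16 dBV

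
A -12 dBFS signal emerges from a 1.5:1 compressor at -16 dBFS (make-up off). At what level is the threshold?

Input is 12 dB above T (since output overshoot × R = input overshoot: (-16 − T)·1.5 = -12 − T gives T = -24 dBFS).
Check: -24 + (-12 − (-24))/1.5 = -24 + 8 = -16 dBFS. ✓

-24 dBFS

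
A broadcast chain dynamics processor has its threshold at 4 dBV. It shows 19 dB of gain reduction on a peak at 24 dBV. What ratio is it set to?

Input overshoot = 24 − 4 = 20 dB.
Output overshoot = 20 − 19 = 1 dB.
Ratio = input overshoot / output overshoot = 20 / 1 = 20.

20:1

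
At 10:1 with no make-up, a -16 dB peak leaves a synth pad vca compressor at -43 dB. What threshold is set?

Let T be the threshold. Output overshoot = (input overshoot)/R, so -43 − T = (-16 − T)/10.
10·(-43 − T) = -16 − T → 9·T = -430 − (-16) = -414.
T = -414/9 = -46 dB.

-46 dB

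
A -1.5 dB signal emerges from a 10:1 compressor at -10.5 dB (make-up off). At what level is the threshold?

-11.5 dB

Input is 10 dB above T (since output overshoot × R = input overshoot: (-10.5 − T)·10 = -1.5 − T gives T = -11.5 dB).
Check: -11.5 + (-1.5 − (-11.5))/10 = -11.5 + 1 = -10.5 dB. ✓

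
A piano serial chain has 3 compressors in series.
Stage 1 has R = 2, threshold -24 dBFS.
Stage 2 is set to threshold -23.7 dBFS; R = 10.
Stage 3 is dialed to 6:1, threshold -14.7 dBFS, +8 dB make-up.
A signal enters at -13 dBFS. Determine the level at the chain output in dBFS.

Stage 1: overshoot 11 dB → 11/2 = 5.5 dB → -18.5 dBFS.
Stage 2: 5.2 dB above -23.7 dBFS, reduced 10:1 to 0.52 dB above → -23.18 dBFS.
Stage 3: below threshold (-23.18 ≤ -14.7); passes unchanged; make-up brings it to -15.18 dBFS.

-15.18 dBFS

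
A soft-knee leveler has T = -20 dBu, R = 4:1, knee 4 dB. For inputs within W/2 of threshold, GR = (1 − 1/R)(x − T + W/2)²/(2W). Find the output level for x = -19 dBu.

x − T + W/2 = -19 − (-20) + 2 = 3.
GR = (1 − 1/4) × 3² / 8 = 0.75 × 9 / 8 = 0.84375 dB.
Output = -19 − 0.84375 = -19.84375 dBu.

-19.84375 dBu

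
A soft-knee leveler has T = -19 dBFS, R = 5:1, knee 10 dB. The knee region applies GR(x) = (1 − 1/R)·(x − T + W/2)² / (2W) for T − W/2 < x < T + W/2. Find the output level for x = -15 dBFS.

x − T + W/2 = -15 − (-19) + 5 = 9.
GR = (1 − 1/5) × 9² / 20 = 0.8 × 81 / 20 = 3.24 dB.
Output = -15 − 3.24 = -18.24 dBFS.

-18.24 dBFS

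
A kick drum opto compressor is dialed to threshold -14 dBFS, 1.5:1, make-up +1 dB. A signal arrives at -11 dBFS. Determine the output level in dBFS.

-11 dBFS

The input is 3 dB above the -14 dBFS threshold.
1.5:1 compression reduces that to 3/1.5 = 2 dB over.
That puts the output at -12 dBFS; make-up adds 1 dB, giving -11 dBFS.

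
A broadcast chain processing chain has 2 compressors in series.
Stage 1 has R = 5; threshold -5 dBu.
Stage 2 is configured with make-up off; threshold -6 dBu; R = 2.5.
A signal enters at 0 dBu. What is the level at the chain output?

Stage 1: overshoot 5 dB → 5/5 = 1 dB → -4 dBu.
Stage 2: 2 dB above -6 dBu, reduced 2.5:1 to 0.8 dB above → -5.2 dBu.

-5.2 dBu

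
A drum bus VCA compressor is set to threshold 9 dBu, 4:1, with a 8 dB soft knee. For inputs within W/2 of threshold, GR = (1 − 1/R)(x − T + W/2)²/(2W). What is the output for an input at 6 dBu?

5.953125 dBu

x − T + W/2 = 6 − 9 + 4 = 1.
GR = (1 − 1/4) × 1² / 16 = 0.75 × 1 / 16 = 0.046875 dB.
Output = 6 − 0.046875 = 5.953125 dBu.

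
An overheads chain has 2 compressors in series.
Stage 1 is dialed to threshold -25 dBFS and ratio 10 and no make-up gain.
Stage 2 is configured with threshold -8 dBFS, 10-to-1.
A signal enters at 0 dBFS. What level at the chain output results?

Stage 1: 0 dBFS is 25 dB over -25 dBFS; at 10:1 that becomes 2.5 dB over, giving -22.5 dBFS.
Stage 2: below threshold (-22.5 ≤ -8); passes unchanged; output -22.5 dBFS.

-22.5 dBFS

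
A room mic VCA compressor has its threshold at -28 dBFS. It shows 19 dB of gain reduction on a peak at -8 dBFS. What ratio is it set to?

Input overshoot = -8 − (-28) = 20 dB.
Output overshoot = 20 − 19 = 1 dB.
Ratio = input overshoot / output overshoot = 20 / 1 = 20.

20:1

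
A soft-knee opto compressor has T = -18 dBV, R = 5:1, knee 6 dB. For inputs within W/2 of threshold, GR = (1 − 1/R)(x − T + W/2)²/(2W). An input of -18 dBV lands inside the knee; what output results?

x − T + W/2 = -18 − (-18) + 3 = 3.
GR = (1 − 1/5) × 3² / 12 = 0.8 × 9 / 12 = 0.6 dB.
Output = -18 − 0.6 = -18.6 dBV.

-18.6 dBV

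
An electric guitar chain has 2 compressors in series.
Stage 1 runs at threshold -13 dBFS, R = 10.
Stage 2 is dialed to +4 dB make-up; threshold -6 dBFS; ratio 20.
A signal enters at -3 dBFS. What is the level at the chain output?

-8 dBFS

Stage 1: overshoot 10 dB → 10/10 = 1 dB → -12 dBFS.
Stage 2: -12 dBFS ≤ -6 dBFS, so stage 2 doesn't engage; make-up brings it to -8 dBFS.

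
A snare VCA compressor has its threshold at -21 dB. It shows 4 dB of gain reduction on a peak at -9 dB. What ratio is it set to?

1.5:1

Input overshoot = -9 − (-21) = 12 dB.
Output overshoot = 12 − 4 = 8 dB.
Ratio = input overshoot / output overshoot = 12 / 8 = 1.5.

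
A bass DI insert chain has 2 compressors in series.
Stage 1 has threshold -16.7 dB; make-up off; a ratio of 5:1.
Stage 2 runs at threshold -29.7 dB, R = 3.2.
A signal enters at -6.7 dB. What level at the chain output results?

Stage 1: overshoot 10 dB → 10/5 = 2 dB → -14.7 dB.
Stage 2: -14.7 dB is 15 dB over -29.7 dB; at 3.2:1 that becomes 4.6875 dB over, giving -25.0125 dB.

-25.0125 dB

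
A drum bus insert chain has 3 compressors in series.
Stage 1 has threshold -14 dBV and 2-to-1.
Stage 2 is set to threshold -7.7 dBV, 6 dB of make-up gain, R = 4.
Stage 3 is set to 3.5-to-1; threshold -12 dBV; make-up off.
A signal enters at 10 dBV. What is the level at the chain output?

-8.65 dBV

Stage 1: overshoot 24 dB → 24/2 = 12 dB → -2 dBV.
Stage 2: overshoot 5.7 dB → 5.7/4 = 1.425 dB → -6.275 dBV; +6 dB make-up → -0.275 dBV.
Stage 3: -0.275 dBV is 11.725 dB over -12 dBV; at 3.5:1 that becomes 3.35 dB over, giving -8.65 dBV.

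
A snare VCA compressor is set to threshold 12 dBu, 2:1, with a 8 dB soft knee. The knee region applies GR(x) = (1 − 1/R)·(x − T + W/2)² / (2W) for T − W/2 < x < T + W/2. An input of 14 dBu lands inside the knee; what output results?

x − T + W/2 = 14 − 12 + 4 = 6.
GR = (1 − 1/2) × 6² / 16 = 0.5 × 36 / 16 = 1.125 dB.
Output = 14 − 1.125 = 12.875 dBu.

12.875 dBu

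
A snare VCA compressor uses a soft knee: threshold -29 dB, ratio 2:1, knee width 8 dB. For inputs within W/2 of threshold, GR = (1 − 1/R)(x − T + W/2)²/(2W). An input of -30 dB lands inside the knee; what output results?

-30.28125 dB

x − T + W/2 = -30 − (-29) + 4 = 3.
GR = (1 − 1/2) × 3² / 16 = 0.5 × 9 / 16 = 0.28125 dB.
Output = -30 − 0.28125 = -30.28125 dB.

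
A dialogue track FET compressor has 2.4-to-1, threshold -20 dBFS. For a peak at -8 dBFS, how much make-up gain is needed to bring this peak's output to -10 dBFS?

The peak compresses to -20 + 12/2.4 = -15 dBFS.
To reach -10 dBFS requires -10 − (-15) = 5 dB of make-up.

5 dB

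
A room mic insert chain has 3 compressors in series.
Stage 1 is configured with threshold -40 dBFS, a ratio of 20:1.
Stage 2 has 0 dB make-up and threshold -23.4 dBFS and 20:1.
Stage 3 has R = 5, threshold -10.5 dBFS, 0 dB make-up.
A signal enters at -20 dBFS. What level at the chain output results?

Stage 1: -20 dBFS is 20 dB over -40 dBFS; at 20:1 that becomes 1 dB over, giving -39 dBFS.
Stage 2: -39 dBFS is at or below the -23.4 dBFS threshold — no compression; output -39 dBFS.
Stage 3: -39 dBFS ≤ -10.5 dBFS, so stage 3 doesn't engage; output -39 dBFS.

-39 dBFS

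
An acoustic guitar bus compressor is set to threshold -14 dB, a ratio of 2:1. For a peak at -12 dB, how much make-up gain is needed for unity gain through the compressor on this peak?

1 dB

The peak compresses to -14 + 2/2 = -13 dB.
To reach -12 dB requires -12 − (-13) = 1 dB of make-up.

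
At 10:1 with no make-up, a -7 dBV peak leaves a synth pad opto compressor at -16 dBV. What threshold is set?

-17 dBV

Input is 10 dB above T (since output overshoot × R = input overshoot: (-16 − T)·10 = -7 − T gives T = -17 dBV).
Check: -17 + (-7 − (-17))/10 = -17 + 1 = -16 dBV. ✓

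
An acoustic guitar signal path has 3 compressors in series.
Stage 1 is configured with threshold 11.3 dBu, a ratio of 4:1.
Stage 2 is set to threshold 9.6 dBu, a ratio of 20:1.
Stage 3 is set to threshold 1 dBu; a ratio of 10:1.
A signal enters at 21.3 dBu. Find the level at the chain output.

Stage 1: 10 dB above 11.3 dBu, reduced 4:1 to 2.5 dB above → 13.8 dBu.
Stage 2: 4.2 dB above 9.6 dBu, reduced 20:1 to 0.21 dB above → 9.81 dBu.
Stage 3: 9.81 dBu is 8.81 dB over 1 dBu; at 10:1 that becomes 0.881 dB over, giving 1.881 dBu.

1.881 dBu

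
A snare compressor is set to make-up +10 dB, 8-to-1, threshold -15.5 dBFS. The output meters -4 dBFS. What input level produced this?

Before make-up, the level was -4 − 10 = -14 dBFS.
That's 1.5 dB above the -15.5 dBFS threshold.
Input overshoot = R × output overshoot = 12 dB → input = -15.5 + 12 = -3.5 dBFS.

-3.5 dBFS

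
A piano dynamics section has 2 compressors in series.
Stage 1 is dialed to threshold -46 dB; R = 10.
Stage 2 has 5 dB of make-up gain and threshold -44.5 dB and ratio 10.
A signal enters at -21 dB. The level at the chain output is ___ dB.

-39.4 dB

Stage 1: 25 dB above -46 dB, reduced 10:1 to 2.5 dB above → -43.5 dB.
Stage 2: -43.5 dB is 1 dB over -44.5 dB; at 10:1 that becomes 0.1 dB over, giving -44.4 dB; +5 dB make-up → -39.4 dB.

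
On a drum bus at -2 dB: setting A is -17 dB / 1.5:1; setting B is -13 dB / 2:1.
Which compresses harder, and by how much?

A: overshoot 15 dB → output overshoot 10 dB → GR 5 dB.
B: overshoot 11 dB → output overshoot 5.5 dB → GR 5.5 dB.
B reduces 0.5 dB more.

B, by 0.5 dB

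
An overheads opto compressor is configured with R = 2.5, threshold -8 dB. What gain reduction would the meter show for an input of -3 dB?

3 dB

Overshoot = -3 − (-8) = 5 dB.
After 2.5:1 compression the overshoot becomes 5/2.5 = 2 dB.
Gain reduction = 5 − 2 = 3 dB.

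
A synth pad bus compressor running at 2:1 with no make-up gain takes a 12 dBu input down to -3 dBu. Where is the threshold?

-18 dBu

Gain reduction = 12 − (-3) = 15 dB; output overshoot = GR / (R − 1) = 15 / 1 = 15 dB.
Threshold = output − output overshoot = -3 − 15 = -18 dBu.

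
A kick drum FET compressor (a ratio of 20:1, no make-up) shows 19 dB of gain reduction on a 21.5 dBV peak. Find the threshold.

Input is 20 dB above T (since output overshoot × R = input overshoot: (2.5 − T)·20 = 21.5 − T gives T = 1.5 dBV).
Check: 1.5 + (21.5 − 1.5)/20 = 1.5 + 1 = 2.5 dBV. ✓

1.5 dBV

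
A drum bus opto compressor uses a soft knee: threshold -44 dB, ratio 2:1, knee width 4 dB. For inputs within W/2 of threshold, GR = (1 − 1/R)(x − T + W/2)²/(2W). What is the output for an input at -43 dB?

x − T + W/2 = -43 − (-44) + 2 = 3.
GR = (1 − 1/2) × 3² / 8 = 0.5 × 9 / 8 = 0.5625 dB.
Output = -43 − 0.5625 = -43.5625 dB.

-43.5625 dB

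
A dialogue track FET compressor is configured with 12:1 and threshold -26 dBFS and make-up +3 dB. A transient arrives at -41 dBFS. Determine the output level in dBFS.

-38 dBFS

-41 dBFS is 15 dB below the -26 dBFS threshold, so no gain reduction is applied.
Make-up gain adds 3 dB: -41 + 3 = -38 dBFS.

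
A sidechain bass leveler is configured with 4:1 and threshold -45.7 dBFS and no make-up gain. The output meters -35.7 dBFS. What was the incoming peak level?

Post-compression overshoot = -35.7 − (-45.7) = 10 dB.
Input overshoot = R × output overshoot = 40 dB → input = -45.7 + 40 = -5.7 dBFS.

-5.7 dBFS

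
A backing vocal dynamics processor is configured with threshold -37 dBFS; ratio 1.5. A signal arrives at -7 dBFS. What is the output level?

Overshoot: -7 − (-37) = 30 dB.
1.5:1 compression reduces that to 30/1.5 = 20 dB over.
That puts the output at -17 dBFS.

-17 dBFS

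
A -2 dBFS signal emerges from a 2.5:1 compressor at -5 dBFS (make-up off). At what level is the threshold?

-7 dBFS

Input is 5 dB above T (since output overshoot × R = input overshoot: (-5 − T)·2.5 = -2 − T gives T = -7 dBFS).
Check: -7 + (-2 − (-7))/2.5 = -7 + 2 = -5 dBFS. ✓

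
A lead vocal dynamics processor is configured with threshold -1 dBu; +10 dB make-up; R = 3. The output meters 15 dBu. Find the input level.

17 dBu

Before make-up, the level was 15 − 10 = 5 dBu.
That's 6 dB above the -1 dBu threshold.
Before 3:1 compression the overshoot was 6 × 3 = 18 dB, so input = -1 + 18 = 17 dBu.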